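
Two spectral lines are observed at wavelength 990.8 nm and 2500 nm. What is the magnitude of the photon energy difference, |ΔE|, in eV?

0.755 eV

Using E = hc/λ: E₁ = 2.0049·10^-19 J, E₂ = 7.9458·10^-20 J.
|ΔE| = |2.0049·10^-19 − 7.9458·10^-20| = 1.21·10^-19 J = 0.755 eV.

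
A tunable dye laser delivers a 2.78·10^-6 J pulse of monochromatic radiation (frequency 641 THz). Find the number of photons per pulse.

Per-photon energy: E = 4.247·10^-19 J (from frequency = 641 THz).
N = E_total / E_photon = 2.78·10^-6 J / 4.247·10^-19 J = 6.55·10^12.

6.55·10^12 photons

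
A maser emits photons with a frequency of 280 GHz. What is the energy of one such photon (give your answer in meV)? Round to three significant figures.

Take h = 6.62607015 × 10^-34 J·s, 1 eV = 1.602176634 × 10^-19 J.
First convert: f = 280 GHz = 2.8 × 10^11 Hz.
For a photon E = hf, so E = 1.855 × 10^-22 J.
Converting to meV: E = 1.158 meV ≈ 1.16 meV.

1.16 meV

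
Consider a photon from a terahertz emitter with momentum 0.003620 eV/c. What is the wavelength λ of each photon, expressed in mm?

Take h = 6.62607015 × 10^-34 J·s, c = 2.99792458 × 10^8 m/s, 1 eV = 1.602176634 × 10^-19 J.
Convert to SI: p = 0.003620 eV/c = 1.9346 × 10^-30 kg·m/s.
Since λ = h/p for a photon, λ = 3.425 × 10^-4 m.
Converting to mm: λ = 0.3425 mm ≈ 0.342 mm.

0.342 mm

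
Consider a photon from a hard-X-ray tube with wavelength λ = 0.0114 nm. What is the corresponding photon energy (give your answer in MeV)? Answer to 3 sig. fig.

0.109 MeV

(h = 6.62607015e-34 J·s, c = 2.99792458e8 m/s, 1 eV = 1.602176634e-19 J.)
In SI units: λ = 0.0114 nm = 1.14e-11 m.
For a photon E = hc/λ, so E = 1.742e-14 J.
Converting to MeV: E = 0.1088 MeV ≈ 0.109 MeV.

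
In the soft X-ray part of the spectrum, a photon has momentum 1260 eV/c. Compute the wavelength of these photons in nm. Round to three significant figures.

(h = 6.62607015e-34 J·s, c = 2.99792458e8 m/s, 1 eV = 1.602176634e-19 J.)
First convert: p = 1260 eV/c = 6.7338e-25 kg·m/s.
Apply λ = h/p: λ = 9.840e-10 m.
Converting to nm: λ = 0.9840 nm ≈ 0.984 nm.

0.984 nm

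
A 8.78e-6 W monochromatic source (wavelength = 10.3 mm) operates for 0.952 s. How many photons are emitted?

4.33e17 photons

Total energy: E_total = P·t = 8.78e-6 × 0.952 = 8.359e-6 J.
Per-photon energy: E = 1.929e-23 J.
N = E_total / E_photon = 4.33e17.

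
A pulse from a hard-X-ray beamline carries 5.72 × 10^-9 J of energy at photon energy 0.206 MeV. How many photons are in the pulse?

1.73 × 10^5 photons

Per-photon energy: E = 3.300 × 10^-14 J (from energy = 0.206 MeV).
N = E_total / E_photon = 5.72 × 10^-9 J / 3.300 × 10^-14 J = 1.73 × 10^5.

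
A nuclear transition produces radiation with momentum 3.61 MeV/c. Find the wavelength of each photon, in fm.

First convert: p = 3.61 MeV/c = 1.9293 × 10^-21 kg·m/s.
The photon relation is λ = h/p, giving λ = 3.434 × 10^-13 m.
Converting to fm: λ = 343.4 fm ≈ 343 fm.

343 fm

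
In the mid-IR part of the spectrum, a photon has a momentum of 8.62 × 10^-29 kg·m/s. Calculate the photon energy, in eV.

0.161 eV

(c = 2.99792458 × 10^8 m/s, 1 eV = 1.602176634 × 10^-19 J.)
Apply E = pc: E = 2.584 × 10^-20 J.
Converting to eV: E = 0.1613 eV ≈ 0.161 eV.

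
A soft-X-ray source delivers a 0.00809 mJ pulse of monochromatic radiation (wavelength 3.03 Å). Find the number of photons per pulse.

1.23e10 photons

Per-photon energy: E = 6.556e-16 J (from wavelength = 3.03 Å).
N = E_total / E_photon = 8.09e-6 J / 6.556e-16 J = 1.23e10.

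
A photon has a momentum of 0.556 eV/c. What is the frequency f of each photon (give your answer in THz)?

(h = 6.62607015 × 10^-34 J·s, c = 2.99792458 × 10^8 m/s, 1 eV = 1.602176634 × 10^-19 J.)
Convert to SI: p = 0.556 eV/c = 2.9714 × 10^-28 kg·m/s.
The photon relation is f = pc/h, giving f = 1.344 × 10^14 Hz.
Converting to THz: f = 134.4 THz ≈ 134 THz.

134 THz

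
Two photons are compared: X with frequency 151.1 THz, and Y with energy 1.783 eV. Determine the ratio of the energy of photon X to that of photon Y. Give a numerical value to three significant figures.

0.350

E_X = 1.001 × 10^-19 J (from frequency = 151.1 THz, via E = hf).
E_Y = 2.857 × 10^-19 J (from energy = 1.783 eV, via E given directly).
Ratio = 1.001 × 10^-19 / 2.857 × 10^-19 = 0.350.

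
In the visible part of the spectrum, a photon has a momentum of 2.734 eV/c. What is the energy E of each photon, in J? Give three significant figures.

(c = 2.99792458 × 10^8 m/s, 1 eV = 1.602176634 × 10^-19 J.)
In SI units: p = 2.734 eV/c = 1.4611 × 10^-27 kg·m/s.
Apply E = pc: E = 4.380 × 10^-19 J.
So E ≈ 4.38 × 10^-19 J.

4.38 × 10^-19 J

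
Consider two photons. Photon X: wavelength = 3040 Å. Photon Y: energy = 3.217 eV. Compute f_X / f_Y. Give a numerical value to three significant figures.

1.27

f_X = 9.862e14 Hz (from wavelength = 3040 Å, via f = c/λ).
f_Y = 7.779e14 Hz (from energy = 3.217 eV, via f = E/h).
Ratio = 9.862e14 / 7.779e14 = 1.27.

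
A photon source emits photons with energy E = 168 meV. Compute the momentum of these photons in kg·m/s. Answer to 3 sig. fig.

8.98 × 10^-29 kg·m/s

In SI units: E = 168 meV = 2.6917 × 10^-20 J.
Apply p = E/c: p = 8.978 × 10^-29 kg·m/s.
So p ≈ 8.98 × 10^-29 kg·m/s.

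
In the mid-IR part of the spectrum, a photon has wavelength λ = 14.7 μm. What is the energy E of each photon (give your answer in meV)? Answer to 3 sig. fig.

84.3 meV

Convert to SI: λ = 14.7 μm = 1.47 × 10^-5 m.
Since E = hc/λ for a photon, E = 1.351 × 10^-20 J.
Converting to meV: E = 84.34 meV ≈ 84.3 meV.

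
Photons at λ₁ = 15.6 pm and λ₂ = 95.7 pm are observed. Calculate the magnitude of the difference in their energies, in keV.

Using E = hc/λ: E₁ = 1.273e-14 J, E₂ = 2.076e-15 J.
|ΔE| = |1.273e-14 − 2.076e-15| = 1.07e-14 J = 66.5 keV.

66.5 keV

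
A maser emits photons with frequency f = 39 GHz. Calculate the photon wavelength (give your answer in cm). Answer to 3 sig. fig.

Convert to SI: f = 39 GHz = 3.9e10 Hz.
For a photon λ = c/f, so λ = 0.007687 m.
Converting to cm: λ = 0.7687 cm ≈ 0.769 cm.

0.769 cm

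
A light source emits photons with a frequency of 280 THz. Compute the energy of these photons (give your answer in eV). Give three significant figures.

1.16 eV

First convert: f = 280 THz = 2.8·10^14 Hz.
For a photon E = hf, so E = 1.855·10^-19 J.
Converting to eV: E = 1.158 eV ≈ 1.16 eV.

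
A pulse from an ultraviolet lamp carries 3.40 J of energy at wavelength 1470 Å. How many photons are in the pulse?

2.52 × 10^18 photons

Per-photon energy: E = 1.351 × 10^-18 J (from wavelength = 1470 Å).
N = E_total / E_photon = 3.40 J / 1.351 × 10^-18 J = 2.52 × 10^18.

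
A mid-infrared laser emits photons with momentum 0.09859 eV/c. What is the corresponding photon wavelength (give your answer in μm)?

(h = 6.62607015e-34 J·s, c = 2.99792458e8 m/s, 1 eV = 1.602176634e-19 J.)
In SI units: p = 0.09859 eV/c = 5.2689e-29 kg·m/s.
The photon relation is λ = h/p, giving λ = 1.258e-5 m.
Converting to μm: λ = 12.58 μm ≈ 12.6 μm.

12.6 μm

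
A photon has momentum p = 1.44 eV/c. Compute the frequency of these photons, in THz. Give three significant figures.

Convert to SI: p = 1.44 eV/c = 7.6958·10^-28 kg·m/s.
Apply f = pc/h: f = 3.482·10^14 Hz.
Converting to THz: f = 348.2 THz ≈ 348 THz.

348 THz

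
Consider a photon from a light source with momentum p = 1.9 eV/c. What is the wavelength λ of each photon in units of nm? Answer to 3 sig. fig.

653 nm

Take h = 6.62607015e-34 J·s, c = 2.99792458e8 m/s, 1 eV = 1.602176634e-19 J.
Convert to SI: p = 1.9 eV/c = 1.0154e-27 kg·m/s.
The photon relation is λ = h/p, giving λ = 6.525e-7 m.
Converting to nm: λ = 652.5 nm ≈ 653 nm.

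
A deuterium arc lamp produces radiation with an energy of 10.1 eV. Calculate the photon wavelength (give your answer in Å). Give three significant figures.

1230 Å

(h = 6.62607015 × 10^-34 J·s, c = 2.99792458 × 10^8 m/s, 1 eV = 1.602176634 × 10^-19 J.)
First convert: E = 10.1 eV = 1.6182 × 10^-18 J.
Apply λ = hc/E: λ = 1.228 × 10^-7 m.
Converting to Å: λ = 1228 Å ≈ 1230 Å.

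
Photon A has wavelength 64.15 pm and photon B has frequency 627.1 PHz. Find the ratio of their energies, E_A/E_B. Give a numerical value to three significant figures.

E_A = 3.097·10^-15 J (from wavelength = 64.15 pm, via E = hc/λ).
E_B = 4.155·10^-16 J (from frequency = 627.1 PHz, via E = hf).
Ratio = 3.097·10^-15 / 4.155·10^-16 = 7.45.

7.45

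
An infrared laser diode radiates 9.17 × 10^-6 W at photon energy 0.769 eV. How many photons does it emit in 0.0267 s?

Total energy: E_total = P·t = 9.17 × 10^-6 × 0.0267 = 2.448 × 10^-7 J.
Per-photon energy: E = 1.232 × 10^-19 J.
N = E_total / E_photon = 1.99 × 10^12.

1.99 × 10^12 photons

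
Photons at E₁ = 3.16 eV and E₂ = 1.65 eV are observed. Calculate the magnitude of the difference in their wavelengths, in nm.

Using λ = hc/E: λ₁ = 3.924e-7 m, λ₂ = 7.514e-7 m.
|Δλ| = |3.924e-7 − 7.514e-7| = 3.59e-7 m = 359 nm.

359 nm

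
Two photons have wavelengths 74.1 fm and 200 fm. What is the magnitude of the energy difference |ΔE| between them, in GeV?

Using E = hc/λ: E₁ = 2.681·10^-12 J, E₂ = 9.932·10^-13 J.
|ΔE| = |2.681·10^-12 − 9.932·10^-13| = 1.69·10^-12 J = 0.0105 GeV.

0.0105 GeV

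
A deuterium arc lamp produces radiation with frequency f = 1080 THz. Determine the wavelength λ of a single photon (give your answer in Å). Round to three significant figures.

Take c = 2.99792458·10^8 m/s.
First convert: f = 1080 THz = 1.08·10^15 Hz.
Apply λ = c/f: λ = 2.776·10^-7 m.
Converting to Å: λ = 2776 Å ≈ 2780 Å.

2780 Å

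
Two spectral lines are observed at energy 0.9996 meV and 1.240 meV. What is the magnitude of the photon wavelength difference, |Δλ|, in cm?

0.0240 cm

Using λ = hc/E: λ₁ = 0.0012403 m, λ₂ = 9.9987·10^-4 m.
|Δλ| = |0.0012403 − 9.9987·10^-4| = 2.40·10^-4 m = 0.0240 cm.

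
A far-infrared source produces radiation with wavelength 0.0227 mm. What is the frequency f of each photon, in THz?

13.2 THz

Take c = 2.99792458e8 m/s.
First convert: λ = 0.0227 mm = 2.27e-5 m.
Since f = c/λ for a photon, f = 1.321e13 Hz.
Converting to THz: f = 13.21 THz ≈ 13.2 THz.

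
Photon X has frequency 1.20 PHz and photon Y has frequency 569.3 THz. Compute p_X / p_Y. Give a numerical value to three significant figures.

2.11

p_X = 2.652·10^-27 kg·m/s (from frequency = 1.20 PHz, via p = hf/c).
p_Y = 1.258·10^-27 kg·m/s (from frequency = 569.3 THz, via p = hf/c).
Ratio = 2.652·10^-27 / 1.258·10^-27 = 2.11.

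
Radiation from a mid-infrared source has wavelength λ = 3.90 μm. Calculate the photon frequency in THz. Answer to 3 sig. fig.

76.9 THz

Take c = 2.99792458 × 10^8 m/s.
First convert: λ = 3.90 μm = 3.90 × 10^-6 m.
Since f = c/λ for a photon, f = 7.687 × 10^13 Hz.
Converting to THz: f = 76.87 THz ≈ 76.9 THz.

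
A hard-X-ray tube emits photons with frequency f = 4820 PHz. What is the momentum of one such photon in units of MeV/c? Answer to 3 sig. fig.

0.0199 MeV/c

Use h = 6.62607015e-34 J·s, c = 2.99792458e8 m/s, 1 eV = 1.602176634e-19 J.
Convert to SI: f = 4820 PHz = 4.82e18 Hz.
For a photon p = hf/c, so p = 1.065e-23 kg·m/s.
Converting to MeV/c: p = 0.01993 MeV/c ≈ 0.0199 MeV/c.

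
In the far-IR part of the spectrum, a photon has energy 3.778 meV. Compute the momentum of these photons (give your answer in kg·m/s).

In SI units: E = 3.778 meV = 6.0530 × 10^-22 J.
Apply p = E/c: p = 2.019 × 10^-30 kg·m/s.
So p ≈ 2.02 × 10^-30 kg·m/s.

2.02 × 10^-30 kg·m/s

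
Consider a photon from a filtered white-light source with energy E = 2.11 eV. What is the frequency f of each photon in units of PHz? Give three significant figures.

0.510 PHz

In SI units: E = 2.11 eV = 3.3806 × 10^-19 J.
Since f = E/h for a photon, f = 5.102 × 10^14 Hz.
Converting to PHz: f = 0.5102 PHz ≈ 0.510 PHz.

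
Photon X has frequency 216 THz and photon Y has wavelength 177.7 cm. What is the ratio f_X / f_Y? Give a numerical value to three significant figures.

1.28 × 10^6

f_X = 2.160 × 10^14 Hz (from frequency = 216 THz, via f given directly).
f_Y = 1.687 × 10^8 Hz (from wavelength = 177.7 cm, via f = c/λ).
Ratio = 2.160 × 10^14 / 1.687 × 10^8 = 1.28 × 10^6.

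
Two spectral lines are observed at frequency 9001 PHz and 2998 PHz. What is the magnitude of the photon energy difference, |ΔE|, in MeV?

Using E = hf: E₁ = 5.9641 × 10^-15 J, E₂ = 1.9865 × 10^-15 J.
|ΔE| = |5.9641 × 10^-15 − 1.9865 × 10^-15| = 3.98 × 10^-15 J = 0.0248 MeV.

0.0248 MeV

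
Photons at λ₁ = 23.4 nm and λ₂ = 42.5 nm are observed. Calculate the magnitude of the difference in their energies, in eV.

Using E = hc/λ: E₁ = 8.489·10^-18 J, E₂ = 4.674·10^-18 J.
|ΔE| = |8.489·10^-18 − 4.674·10^-18| = 3.82·10^-18 J = 23.8 eV.

23.8 eV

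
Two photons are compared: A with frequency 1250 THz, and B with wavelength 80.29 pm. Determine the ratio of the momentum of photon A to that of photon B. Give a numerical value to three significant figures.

3.35e-4

p_A = 2.763e-27 kg·m/s (from frequency = 1250 THz, via p = hf/c).
p_B = 8.253e-24 kg·m/s (from wavelength = 80.29 pm, via p = h/λ).
Ratio = 2.763e-27 / 8.253e-24 = 3.35e-4.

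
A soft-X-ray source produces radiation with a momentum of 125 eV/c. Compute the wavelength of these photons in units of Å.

First convert: p = 125 eV/c = 6.6804e-26 kg·m/s.
Since λ = h/p for a photon, λ = 9.919e-9 m.
Converting to Å: λ = 99.19 Å ≈ 99.2 Å.

99.2 Å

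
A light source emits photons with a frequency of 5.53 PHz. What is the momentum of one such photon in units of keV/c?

0.0229 keV/c

Take h = 6.62607015e-34 J·s, c = 2.99792458e8 m/s, 1 eV = 1.602176634e-19 J.
First convert: f = 5.53 PHz = 5.53e15 Hz.
For a photon p = hf/c, so p = 1.222e-26 kg·m/s.
Converting to keV/c: p = 0.02287 keV/c ≈ 0.0229 keV/c.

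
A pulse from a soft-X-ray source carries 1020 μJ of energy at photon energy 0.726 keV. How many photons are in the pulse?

8.77·10^12 photons

Per-photon energy: E = 1.163·10^-16 J (from energy = 0.726 keV).
N = E_total / E_photon = 0.00102 J / 1.163·10^-16 J = 8.77·10^12.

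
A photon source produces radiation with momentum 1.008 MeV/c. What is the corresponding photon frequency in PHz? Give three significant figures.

2.44 × 10^5 PHz

Convert to SI: p = 1.008 MeV/c = 5.3870 × 10^-22 kg·m/s.
Since f = pc/h for a photon, f = 2.437 × 10^20 Hz.
Converting to PHz: f = 243700 PHz ≈ 2.44 × 10^5 PHz.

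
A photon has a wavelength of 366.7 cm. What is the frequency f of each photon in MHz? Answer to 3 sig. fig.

81.8 MHz

Take c = 2.99792458 × 10^8 m/s.
In SI units: λ = 366.7 cm = 3.667 m.
For a photon f = c/λ, so f = 8.175 × 10^7 Hz.
Converting to MHz: f = 81.75 MHz ≈ 81.8 MHz.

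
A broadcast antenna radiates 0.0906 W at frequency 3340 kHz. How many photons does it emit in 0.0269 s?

Total energy: E_total = P·t = 0.0906 × 0.0269 = 0.002437 J.
Per-photon energy: E = 2.213 × 10^-27 J.
N = E_total / E_photon = 1.10 × 10^24.

1.10 × 10^24 photons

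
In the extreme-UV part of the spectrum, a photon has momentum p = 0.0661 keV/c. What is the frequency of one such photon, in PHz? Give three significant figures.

Take h = 6.62607015e-34 J·s, c = 2.99792458e8 m/s, 1 eV = 1.602176634e-19 J.
Convert to SI: p = 0.0661 keV/c = 3.5326e-26 kg·m/s.
For a photon f = pc/h, so f = 1.598e16 Hz.
Converting to PHz: f = 15.98 PHz ≈ 16.0 PHz.

16.0 PHz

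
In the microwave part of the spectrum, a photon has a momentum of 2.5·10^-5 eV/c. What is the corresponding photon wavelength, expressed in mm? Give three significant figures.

49.6 mm

Use h = 6.62607015·10^-34 J·s, c = 2.99792458·10^8 m/s, 1 eV = 1.602176634·10^-19 J.
Convert to SI: p = 2.5·10^-5 eV/c = 1.3361·10^-32 kg·m/s.
The photon relation is λ = h/p, giving λ = 0.04959 m.
Converting to mm: λ = 49.59 mm ≈ 49.6 mm.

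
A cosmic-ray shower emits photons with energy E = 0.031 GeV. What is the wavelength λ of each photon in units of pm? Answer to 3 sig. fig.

Use h = 6.62607015·10^-34 J·s, c = 2.99792458·10^8 m/s, 1 eV = 1.602176634·10^-19 J.
Convert to SI: E = 0.031 GeV = 4.9667·10^-12 J.
Apply λ = hc/E: λ = 3.999·10^-14 m.
Converting to pm: λ = 0.03999 pm ≈ 0.0400 pm.

0.0400 pm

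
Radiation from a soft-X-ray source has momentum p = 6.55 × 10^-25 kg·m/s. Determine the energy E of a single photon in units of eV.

The photon relation is E = pc, giving E = 1.964 × 10^-16 J.
Converting to eV: E = 1226 eV ≈ 1230 eV.

1230 eV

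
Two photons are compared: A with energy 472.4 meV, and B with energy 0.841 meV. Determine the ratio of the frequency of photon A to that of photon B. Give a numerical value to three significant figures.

f_A = 1.142e14 Hz (from energy = 472.4 meV, via f = E/h).
f_B = 2.034e11 Hz (from energy = 0.841 meV, via f = E/h).
Ratio = 1.142e14 / 2.034e11 = 562.

562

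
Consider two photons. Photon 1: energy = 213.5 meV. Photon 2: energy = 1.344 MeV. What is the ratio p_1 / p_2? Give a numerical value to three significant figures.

1.59 × 10^-7

p_1 = 1.141 × 10^-28 kg·m/s (from energy = 213.5 meV, via p = E/c).
p_2 = 7.183 × 10^-22 kg·m/s (from energy = 1.344 MeV, via p = E/c).
Ratio = 1.141 × 10^-28 / 7.183 × 10^-22 = 1.59 × 10^-7.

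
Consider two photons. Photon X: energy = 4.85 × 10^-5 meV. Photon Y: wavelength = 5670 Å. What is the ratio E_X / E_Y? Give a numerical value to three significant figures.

2.22 × 10^-8

E_X = 7.771 × 10^-27 J (from energy = 4.85 × 10^-5 meV, via E given directly).
E_Y = 3.503 × 10^-19 J (from wavelength = 5670 Å, via E = hc/λ).
Ratio = 7.771 × 10^-27 / 3.503 × 10^-19 = 2.22 × 10^-8.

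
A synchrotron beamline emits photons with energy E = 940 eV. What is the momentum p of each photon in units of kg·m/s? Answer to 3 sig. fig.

5.02e-25 kg·m/s

Take c = 2.99792458e8 m/s, 1 eV = 1.602176634e-19 J.
First convert: E = 940 eV = 1.5060e-16 J.
The photon relation is p = E/c, giving p = 5.024e-25 kg·m/s.
So p ≈ 5.02e-25 kg·m/s.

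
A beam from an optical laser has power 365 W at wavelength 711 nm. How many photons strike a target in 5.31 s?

Total energy: E_total = P·t = 365 × 5.31 = 1938 J.
Per-photon energy: E = 2.794 × 10^-19 J.
N = E_total / E_photon = 6.94 × 10^21.

6.94 × 10^21 photons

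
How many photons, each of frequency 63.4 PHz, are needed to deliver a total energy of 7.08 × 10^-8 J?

Per-photon energy: E = 4.201 × 10^-17 J (from frequency = 63.4 PHz).
N = E_total / E_photon = 7.08 × 10^-8 J / 4.201 × 10^-17 J = 1.69 × 10^9.

1.69 × 10^9 photons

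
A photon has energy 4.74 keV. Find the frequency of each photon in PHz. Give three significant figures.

First convert: E = 4.74 keV = 7.5943e-16 J.
For a photon f = E/h, so f = 1.146e18 Hz.
Converting to PHz: f = 1146 PHz ≈ 1150 PHz.

1150 PHz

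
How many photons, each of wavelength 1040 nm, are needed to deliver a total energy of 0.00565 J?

2.96e16 photons

Per-photon energy: E = 1.910e-19 J (from wavelength = 1040 nm).
N = E_total / E_photon = 0.00565 J / 1.910e-19 J = 2.96e16.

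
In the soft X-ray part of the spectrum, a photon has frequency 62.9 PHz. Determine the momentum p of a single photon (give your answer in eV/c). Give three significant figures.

First convert: f = 62.9 PHz = 6.29 × 10^16 Hz.
Apply p = hf/c: p = 1.390 × 10^-25 kg·m/s.
Converting to eV/c: p = 260.1 eV/c ≈ 260 eV/c.

260 eV/c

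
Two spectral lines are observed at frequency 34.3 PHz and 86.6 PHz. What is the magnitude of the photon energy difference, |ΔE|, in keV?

0.216 keV

Using E = hf: E₁ = 2.273e-17 J, E₂ = 5.738e-17 J.
|ΔE| = |2.273e-17 − 5.738e-17| = 3.47e-17 J = 0.216 keV.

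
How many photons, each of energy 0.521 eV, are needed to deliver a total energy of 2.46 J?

2.95e19 photons

Per-photon energy: E = 8.347e-20 J (from energy = 0.521 eV).
N = E_total / E_photon = 2.46 J / 8.347e-20 J = 2.95e19.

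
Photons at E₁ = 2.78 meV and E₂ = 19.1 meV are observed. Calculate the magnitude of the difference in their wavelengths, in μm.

381 μm

Using λ = hc/E: λ₁ = 4.460 × 10^-4 m, λ₂ = 6.491 × 10^-5 m.
|Δλ| = |4.460 × 10^-4 − 6.491 × 10^-5| = 3.81 × 10^-4 m = 381 μm.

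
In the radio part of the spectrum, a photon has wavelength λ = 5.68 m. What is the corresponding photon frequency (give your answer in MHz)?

The photon relation is f = c/λ, giving f = 5.278e7 Hz.
Converting to MHz: f = 52.78 MHz ≈ 52.8 MHz.

52.8 MHz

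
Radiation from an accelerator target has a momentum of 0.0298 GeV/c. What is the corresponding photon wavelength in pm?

0.0416 pm

Use h = 6.62607015·10^-34 J·s, c = 2.99792458·10^8 m/s, 1 eV = 1.602176634·10^-19 J.
Convert to SI: p = 0.0298 GeV/c = 1.5926·10^-20 kg·m/s.
Since λ = h/p for a photon, λ = 4.161·10^-14 m.
Converting to pm: λ = 0.04161 pm ≈ 0.0416 pm.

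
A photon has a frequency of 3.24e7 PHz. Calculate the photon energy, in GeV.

Convert to SI: f = 3.24e7 PHz = 3.24e22 Hz.
Since E = hf for a photon, E = 2.147e-11 J.
Converting to GeV: E = 0.1340 GeV ≈ 0.134 GeV.

0.134 GeV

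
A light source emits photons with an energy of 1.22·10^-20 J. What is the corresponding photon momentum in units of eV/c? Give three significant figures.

Take c = 2.99792458·10^8 m/s, 1 eV = 1.602176634·10^-19 J.
Since p = E/c for a photon, p = 4.069·10^-29 kg·m/s.
Converting to eV/c: p = 0.07615 eV/c ≈ 0.0761 eV/c.

0.0761 eV/c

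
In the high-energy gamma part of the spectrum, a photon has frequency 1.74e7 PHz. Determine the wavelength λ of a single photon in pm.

0.0172 pm

Take c = 2.99792458e8 m/s.
In SI units: f = 1.74e7 PHz = 1.74e22 Hz.
The photon relation is λ = c/f, giving λ = 1.723e-14 m.
Converting to pm: λ = 0.01723 pm ≈ 0.0172 pm.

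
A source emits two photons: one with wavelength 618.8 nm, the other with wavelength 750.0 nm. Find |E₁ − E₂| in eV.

0.351 eV

Using E = hc/λ: E₁ = 3.2102e-19 J, E₂ = 2.6486e-19 J.
|ΔE| = |3.2102e-19 − 2.6486e-19| = 5.62e-20 J = 0.351 eV.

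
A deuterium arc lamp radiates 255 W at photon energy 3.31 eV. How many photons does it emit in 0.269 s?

1.29 × 10^20 photons

Total energy: E_total = P·t = 255 × 0.269 = 68.59 J.
Per-photon energy: E = 5.303 × 10^-19 J.
N = E_total / E_photon = 1.29 × 10^20.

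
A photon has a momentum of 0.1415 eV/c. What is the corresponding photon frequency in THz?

First convert: p = 0.1415 eV/c = 7.5622 × 10^-29 kg·m/s.
The photon relation is f = pc/h, giving f = 3.421 × 10^13 Hz.
Converting to THz: f = 34.21 THz ≈ 34.2 THz.

34.2 THz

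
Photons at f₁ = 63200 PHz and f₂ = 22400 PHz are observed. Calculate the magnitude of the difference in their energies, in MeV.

0.169 MeV

Using E = hf: E₁ = 4.188 × 10^-14 J, E₂ = 1.484 × 10^-14 J.
|ΔE| = |4.188 × 10^-14 − 1.484 × 10^-14| = 2.70 × 10^-14 J = 0.169 MeV.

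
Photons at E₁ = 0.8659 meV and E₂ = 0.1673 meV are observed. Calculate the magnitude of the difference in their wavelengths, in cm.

0.598 cm

Using λ = hc/E: λ₁ = 0.0014319 m, λ₂ = 0.0074109 m.
|Δλ| = |0.0014319 − 0.0074109| = 0.00598 m = 0.598 cm.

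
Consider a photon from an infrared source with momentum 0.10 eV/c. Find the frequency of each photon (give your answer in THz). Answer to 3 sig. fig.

(h = 6.62607015 × 10^-34 J·s, c = 2.99792458 × 10^8 m/s, 1 eV = 1.602176634 × 10^-19 J.)
First convert: p = 0.10 eV/c = 5.3443 × 10^-29 kg·m/s.
Apply f = pc/h: f = 2.418 × 10^13 Hz.
Converting to THz: f = 24.18 THz ≈ 24.2 THz.

24.2 THz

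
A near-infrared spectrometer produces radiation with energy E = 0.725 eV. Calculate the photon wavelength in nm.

1710 nm

First convert: E = 0.725 eV = 1.1616 × 10^-19 J.
Apply λ = hc/E: λ = 1.710 × 10^-6 m.
Converting to nm: λ = 1710 nm ≈ 1710 nm.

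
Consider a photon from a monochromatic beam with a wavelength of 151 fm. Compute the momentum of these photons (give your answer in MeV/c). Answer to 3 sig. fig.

In SI units: λ = 151 fm = 1.51e-13 m.
Since p = h/λ for a photon, p = 4.388e-21 kg·m/s.
Converting to MeV/c: p = 8.211 MeV/c ≈ 8.21 MeV/c.

8.21 MeV/c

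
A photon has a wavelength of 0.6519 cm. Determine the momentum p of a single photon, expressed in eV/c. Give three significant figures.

1.90 × 10^-4 eV/c

Use h = 6.62607015 × 10^-34 J·s, c = 2.99792458 × 10^8 m/s, 1 eV = 1.602176634 × 10^-19 J.
First convert: λ = 0.6519 cm = 0.006519 m.
The photon relation is p = h/λ, giving p = 1.016 × 10^-31 kg·m/s.
Converting to eV/c: p = 1.902 × 10^-4 eV/c ≈ 1.90 × 10^-4 eV/c.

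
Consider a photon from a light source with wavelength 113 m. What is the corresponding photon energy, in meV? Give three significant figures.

(h = 6.62607015e-34 J·s, c = 2.99792458e8 m/s, 1 eV = 1.602176634e-19 J.)
Since E = hc/λ for a photon, E = 1.758e-27 J.
Converting to meV: E = 1.097e-5 meV ≈ 1.10e-5 meV.

1.10e-5 meV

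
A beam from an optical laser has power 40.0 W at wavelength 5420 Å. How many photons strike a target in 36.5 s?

3.98 × 10^21 photons

Total energy: E_total = P·t = 40.0 × 36.5 = 1460 J.
Per-photon energy: E = 3.665 × 10^-19 J.
N = E_total / E_photon = 3.98 × 10^21.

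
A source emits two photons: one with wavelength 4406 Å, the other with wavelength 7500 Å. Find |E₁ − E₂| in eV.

1.16 eV

Using E = hc/λ: E₁ = 4.5085 × 10^-19 J, E₂ = 2.6486 × 10^-19 J.
|ΔE| = |4.5085 × 10^-19 − 2.6486 × 10^-19| = 1.86 × 10^-19 J = 1.16 eV.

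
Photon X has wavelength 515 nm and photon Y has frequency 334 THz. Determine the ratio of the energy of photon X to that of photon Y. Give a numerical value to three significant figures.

1.74

E_X = 3.857e-19 J (from wavelength = 515 nm, via E = hc/λ).
E_Y = 2.213e-19 J (from frequency = 334 THz, via E = hf).
Ratio = 3.857e-19 / 2.213e-19 = 1.74.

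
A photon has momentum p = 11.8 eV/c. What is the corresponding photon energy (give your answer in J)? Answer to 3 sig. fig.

Use c = 2.99792458e8 m/s, 1 eV = 1.602176634e-19 J.
First convert: p = 11.8 eV/c = 6.3063e-27 kg·m/s.
Apply E = pc: E = 1.891e-18 J.
So E ≈ 1.89e-18 J.

1.89e-18 J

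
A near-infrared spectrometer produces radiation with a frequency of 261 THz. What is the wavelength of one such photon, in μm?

First convert: f = 261 THz = 2.61 × 10^14 Hz.
For a photon λ = c/f, so λ = 1.149 × 10^-6 m.
Converting to μm: λ = 1.149 μm ≈ 1.15 μm.

1.15 μm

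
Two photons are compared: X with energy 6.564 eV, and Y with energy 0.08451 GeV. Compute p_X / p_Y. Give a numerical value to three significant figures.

7.77e-8

p_X = 3.508e-27 kg·m/s (from energy = 6.564 eV, via p = E/c).
p_Y = 4.516e-20 kg·m/s (from energy = 0.08451 GeV, via p = E/c).
Ratio = 3.508e-27 / 4.516e-20 = 7.77e-8.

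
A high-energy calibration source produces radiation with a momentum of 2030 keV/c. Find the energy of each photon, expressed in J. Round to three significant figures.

Use c = 2.99792458e8 m/s, 1 eV = 1.602176634e-19 J.
Convert to SI: p = 2030 keV/c = 1.0849e-21 kg·m/s.
Apply E = pc: E = 3.252e-13 J.
So E ≈ 3.25e-13 J.

3.25e-13 J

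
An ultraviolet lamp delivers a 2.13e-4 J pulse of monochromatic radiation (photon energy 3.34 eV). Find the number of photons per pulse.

Per-photon energy: E = 5.351e-19 J (from energy = 3.34 eV).
N = E_total / E_photon = 2.13e-4 J / 5.351e-19 J = 3.98e14.

3.98e14 photons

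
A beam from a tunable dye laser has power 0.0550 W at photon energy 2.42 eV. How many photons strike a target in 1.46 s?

2.07·10^17 photons

Total energy: E_total = P·t = 0.0550 × 1.46 = 0.08030 J.
Per-photon energy: E = 3.877·10^-19 J.
N = E_total / E_photon = 2.07·10^17.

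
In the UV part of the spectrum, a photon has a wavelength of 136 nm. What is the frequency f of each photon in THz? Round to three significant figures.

2200 THz

Use c = 2.99792458e8 m/s.
First convert: λ = 136 nm = 1.36e-7 m.
The photon relation is f = c/λ, giving f = 2.204e15 Hz.
Converting to THz: f = 2204 THz ≈ 2200 THz.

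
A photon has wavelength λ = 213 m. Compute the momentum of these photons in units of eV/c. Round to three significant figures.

The photon relation is p = h/λ, giving p = 3.111 × 10^-36 kg·m/s.
Converting to eV/c: p = 5.821 × 10^-9 eV/c ≈ 5.82 × 10^-9 eV/c.

5.82 × 10^-9 eV/c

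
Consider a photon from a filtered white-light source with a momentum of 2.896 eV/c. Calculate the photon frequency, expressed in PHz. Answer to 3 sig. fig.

Take h = 6.62607015e-34 J·s, c = 2.99792458e8 m/s, 1 eV = 1.602176634e-19 J.
Convert to SI: p = 2.896 eV/c = 1.5477e-27 kg·m/s.
The photon relation is f = pc/h, giving f = 7.002e14 Hz.
Converting to PHz: f = 0.7002 PHz ≈ 0.700 PHz.

0.700 PHz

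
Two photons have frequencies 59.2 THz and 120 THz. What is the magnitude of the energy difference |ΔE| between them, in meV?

Using E = hf: E₁ = 3.923 × 10^-20 J, E₂ = 7.951 × 10^-20 J.
|ΔE| = |3.923 × 10^-20 − 7.951 × 10^-20| = 4.03 × 10^-20 J = 251 meV.

251 meV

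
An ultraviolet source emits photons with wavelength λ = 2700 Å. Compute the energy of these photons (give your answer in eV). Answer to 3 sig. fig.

4.59 eV

Convert to SI: λ = 2700 Å = 2.7·10^-7 m.
For a photon E = hc/λ, so E = 7.357·10^-19 J.
Converting to eV: E = 4.592 eV ≈ 4.59 eV.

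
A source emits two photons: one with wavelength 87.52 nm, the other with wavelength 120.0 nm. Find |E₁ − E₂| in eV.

Using E = hc/λ: E₁ = 2.2697e-18 J, E₂ = 1.6554e-18 J.
|ΔE| = |2.2697e-18 − 1.6554e-18| = 6.14e-19 J = 3.83 eV.

3.83 eV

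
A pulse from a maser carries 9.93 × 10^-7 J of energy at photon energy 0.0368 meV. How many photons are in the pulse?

1.68 × 10^17 photons

Per-photon energy: E = 5.896 × 10^-24 J (from energy = 0.0368 meV).
N = E_total / E_photon = 9.93 × 10^-7 J / 5.896 × 10^-24 J = 1.68 × 10^17.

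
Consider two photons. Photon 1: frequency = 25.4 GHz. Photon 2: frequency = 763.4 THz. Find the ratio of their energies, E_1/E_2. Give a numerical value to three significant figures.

3.33·10^-5

E_1 = 1.683·10^-23 J (from frequency = 25.4 GHz, via E = hf).
E_2 = 5.058·10^-19 J (from frequency = 763.4 THz, via E = hf).
Ratio = 1.683·10^-23 / 5.058·10^-19 = 3.33·10^-5.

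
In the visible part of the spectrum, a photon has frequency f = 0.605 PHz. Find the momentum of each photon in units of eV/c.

First convert: f = 0.605 PHz = 6.05e14 Hz.
Since p = hf/c for a photon, p = 1.337e-27 kg·m/s.
Converting to eV/c: p = 2.502 eV/c ≈ 2.50 eV/c.

2.50 eV/c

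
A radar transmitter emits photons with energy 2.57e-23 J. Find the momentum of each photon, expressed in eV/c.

1.60e-4 eV/c

Take c = 2.99792458e8 m/s, 1 eV = 1.602176634e-19 J.
For a photon p = E/c, so p = 8.573e-32 kg·m/s.
Converting to eV/c: p = 1.604e-4 eV/c ≈ 1.60e-4 eV/c.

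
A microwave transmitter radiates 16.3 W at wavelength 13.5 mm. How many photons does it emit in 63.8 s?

7.07 × 10^25 photons

Total energy: E_total = P·t = 16.3 × 63.8 = 1040 J.
Per-photon energy: E = 1.471 × 10^-23 J.
N = E_total / E_photon = 7.07 × 10^25.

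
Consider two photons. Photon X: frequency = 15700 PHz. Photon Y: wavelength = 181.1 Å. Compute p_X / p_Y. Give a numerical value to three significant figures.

948

p_X = 3.470 × 10^-23 kg·m/s (from frequency = 15700 PHz, via p = hf/c).
p_Y = 3.659 × 10^-26 kg·m/s (from wavelength = 181.1 Å, via p = h/λ).
Ratio = 3.470 × 10^-23 / 3.659 × 10^-26 = 948.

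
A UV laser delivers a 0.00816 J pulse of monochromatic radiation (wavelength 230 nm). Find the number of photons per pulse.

Per-photon energy: E = 8.637e-19 J (from wavelength = 230 nm).
N = E_total / E_photon = 0.00816 J / 8.637e-19 J = 9.45e15.

9.45e15 photons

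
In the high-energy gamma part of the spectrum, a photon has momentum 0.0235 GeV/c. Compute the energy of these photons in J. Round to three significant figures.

3.77e-12 J

(c = 2.99792458e8 m/s, 1 eV = 1.602176634e-19 J.)
In SI units: p = 0.0235 GeV/c = 1.2559e-20 kg·m/s.
The photon relation is E = pc, giving E = 3.765e-12 J.
So E ≈ 3.77e-12 J.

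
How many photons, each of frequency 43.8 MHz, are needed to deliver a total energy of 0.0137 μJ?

4.72e17 photons

Per-photon energy: E = 2.902e-26 J (from frequency = 43.8 MHz).
N = E_total / E_photon = 1.37e-8 J / 2.902e-26 J = 4.72e17.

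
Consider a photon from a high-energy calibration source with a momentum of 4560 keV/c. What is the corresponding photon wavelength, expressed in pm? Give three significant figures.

Convert to SI: p = 4560 keV/c = 2.4370e-21 kg·m/s.
Since λ = h/p for a photon, λ = 2.719e-13 m.
Converting to pm: λ = 0.2719 pm ≈ 0.272 pm.

0.272 pm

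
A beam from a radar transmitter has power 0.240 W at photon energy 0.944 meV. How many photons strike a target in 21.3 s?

Total energy: E_total = P·t = 0.240 × 21.3 = 5.112 J.
Per-photon energy: E = 1.512e-22 J.
N = E_total / E_photon = 3.38e22.

3.38e22 photons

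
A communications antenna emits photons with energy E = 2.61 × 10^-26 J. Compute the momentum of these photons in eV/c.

1.63 × 10^-7 eV/c

The photon relation is p = E/c, giving p = 8.706 × 10^-35 kg·m/s.
Converting to eV/c: p = 1.629 × 10^-7 eV/c ≈ 1.63 × 10^-7 eV/c.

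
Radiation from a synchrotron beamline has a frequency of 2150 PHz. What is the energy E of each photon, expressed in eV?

8890 eV

In SI units: f = 2150 PHz = 2.15 × 10^18 Hz.
Since E = hf for a photon, E = 1.425 × 10^-15 J.
Converting to eV: E = 8892 eV ≈ 8890 eV.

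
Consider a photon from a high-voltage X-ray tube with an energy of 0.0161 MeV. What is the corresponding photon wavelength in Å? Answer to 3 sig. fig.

0.770 Å

First convert: E = 0.0161 MeV = 2.5795e-15 J.
Apply λ = hc/E: λ = 7.701e-11 m.
Converting to Å: λ = 0.7701 Å ≈ 0.770 Å.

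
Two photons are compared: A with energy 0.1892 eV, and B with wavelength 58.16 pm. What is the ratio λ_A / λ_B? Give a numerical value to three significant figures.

λ_A = 6.553e-6 m (from energy = 0.1892 eV, via λ = hc/E).
λ_B = 5.816e-11 m (from wavelength = 58.16 pm, via λ given directly).
Ratio = 6.553e-6 / 5.816e-11 = 1.13e5.

1.13e5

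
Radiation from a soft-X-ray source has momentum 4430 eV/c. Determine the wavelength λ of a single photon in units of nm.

(h = 6.62607015 × 10^-34 J·s, c = 2.99792458 × 10^8 m/s, 1 eV = 1.602176634 × 10^-19 J.)
First convert: p = 4430 eV/c = 2.3675 × 10^-24 kg·m/s.
The photon relation is λ = h/p, giving λ = 2.799 × 10^-10 m.
Converting to nm: λ = 0.2799 nm ≈ 0.280 nm.

0.280 nm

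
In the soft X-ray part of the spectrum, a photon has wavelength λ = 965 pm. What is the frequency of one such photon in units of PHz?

Use c = 2.99792458e8 m/s.
In SI units: λ = 965 pm = 9.65e-10 m.
Apply f = c/λ: f = 3.107e17 Hz.
Converting to PHz: f = 310.7 PHz ≈ 311 PHz.

311 PHz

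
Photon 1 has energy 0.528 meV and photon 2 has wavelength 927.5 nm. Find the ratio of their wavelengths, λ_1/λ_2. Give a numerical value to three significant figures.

λ_1 = 0.002348 m (from energy = 0.528 meV, via λ = hc/E).
λ_2 = 9.275 × 10^-7 m (from wavelength = 927.5 nm, via λ given directly).
Ratio = 0.002348 / 9.275 × 10^-7 = 2530.

2530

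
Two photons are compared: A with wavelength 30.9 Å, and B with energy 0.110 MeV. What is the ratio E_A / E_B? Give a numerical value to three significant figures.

3.65e-3

E_A = 6.429e-17 J (from wavelength = 30.9 Å, via E = hc/λ).
E_B = 1.762e-14 J (from energy = 0.110 MeV, via E given directly).
Ratio = 6.429e-17 / 1.762e-14 = 3.65e-3.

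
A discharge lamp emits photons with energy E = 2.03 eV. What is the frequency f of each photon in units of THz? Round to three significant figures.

Take h = 6.62607015·10^-34 J·s, 1 eV = 1.602176634·10^-19 J.
Convert to SI: E = 2.03 eV = 3.2524·10^-19 J.
Apply f = E/h: f = 4.909·10^14 Hz.
Converting to THz: f = 490.9 THz ≈ 491 THz.

491 THz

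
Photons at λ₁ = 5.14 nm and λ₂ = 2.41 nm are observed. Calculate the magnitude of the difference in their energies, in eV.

Using E = hc/λ: E₁ = 3.865 × 10^-17 J, E₂ = 8.243 × 10^-17 J.
|ΔE| = |3.865 × 10^-17 − 8.243 × 10^-17| = 4.38 × 10^-17 J = 273 eV.

273 eV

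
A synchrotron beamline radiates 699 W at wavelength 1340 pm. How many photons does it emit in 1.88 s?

Total energy: E_total = P·t = 699 × 1.88 = 1314 J.
Per-photon energy: E = 1.482 × 10^-16 J.
N = E_total / E_photon = 8.86 × 10^18.

8.86 × 10^18 photons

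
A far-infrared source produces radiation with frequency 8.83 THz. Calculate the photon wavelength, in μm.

First convert: f = 8.83 THz = 8.83e12 Hz.
The photon relation is λ = c/f, giving λ = 3.395e-5 m.
Converting to μm: λ = 33.95 μm ≈ 34.0 μm.

34.0 μm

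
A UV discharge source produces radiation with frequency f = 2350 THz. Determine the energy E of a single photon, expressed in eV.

9.72 eV

Take h = 6.62607015e-34 J·s, 1 eV = 1.602176634e-19 J.
Convert to SI: f = 2350 THz = 2.35e15 Hz.
Since E = hf for a photon, E = 1.557e-18 J.
Converting to eV: E = 9.719 eV ≈ 9.72 eV.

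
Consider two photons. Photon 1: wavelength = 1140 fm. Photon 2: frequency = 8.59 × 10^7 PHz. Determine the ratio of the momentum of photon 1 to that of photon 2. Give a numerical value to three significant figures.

3.06 × 10^-3

p_1 = 5.812 × 10^-22 kg·m/s (from wavelength = 1140 fm, via p = h/λ).
p_2 = 1.899 × 10^-19 kg·m/s (from frequency = 8.59 × 10^7 PHz, via p = hf/c).
Ratio = 5.812 × 10^-22 / 1.899 × 10^-19 = 3.06 × 10^-3.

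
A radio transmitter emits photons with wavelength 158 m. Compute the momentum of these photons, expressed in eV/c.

7.85·10^-9 eV/c

For a photon p = h/λ, so p = 4.194·10^-36 kg·m/s.
Converting to eV/c: p = 7.847·10^-9 eV/c ≈ 7.85·10^-9 eV/c.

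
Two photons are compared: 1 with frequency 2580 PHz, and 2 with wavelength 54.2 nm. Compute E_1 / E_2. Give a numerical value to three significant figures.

E_1 = 1.710e-15 J (from frequency = 2580 PHz, via E = hf).
E_2 = 3.665e-18 J (from wavelength = 54.2 nm, via E = hc/λ).
Ratio = 1.710e-15 / 3.665e-18 = 466.

466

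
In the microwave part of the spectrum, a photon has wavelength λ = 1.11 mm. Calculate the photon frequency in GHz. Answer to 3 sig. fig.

270 GHz

(c = 2.99792458e8 m/s.)
Convert to SI: λ = 1.11 mm = 0.00111 m.
Apply f = c/λ: f = 2.701e11 Hz.
Converting to GHz: f = 270.1 GHz ≈ 270 GHz.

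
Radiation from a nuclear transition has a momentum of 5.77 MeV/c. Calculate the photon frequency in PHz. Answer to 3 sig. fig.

Convert to SI: p = 5.77 MeV/c = 3.0837 × 10^-21 kg·m/s.
Since f = pc/h for a photon, f = 1.395 × 10^21 Hz.
Converting to PHz: f = 1.395 × 10^6 PHz ≈ 1.40 × 10^6 PHz.

1.40 × 10^6 PHz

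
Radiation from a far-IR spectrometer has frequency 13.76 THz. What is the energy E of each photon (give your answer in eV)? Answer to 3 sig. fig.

Convert to SI: f = 13.76 THz = 1.376 × 10^13 Hz.
Since E = hf for a photon, E = 9.117 × 10^-21 J.
Converting to eV: E = 0.05691 eV ≈ 0.0569 eV.

0.0569 eV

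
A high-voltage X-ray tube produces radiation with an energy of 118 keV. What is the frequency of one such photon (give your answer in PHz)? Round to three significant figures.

Convert to SI: E = 118 keV = 1.8906 × 10^-14 J.
Since f = E/h for a photon, f = 2.853 × 10^19 Hz.
Converting to PHz: f = 28530 PHz ≈ 2.85 × 10^4 PHz.

2.85 × 10^4 PHz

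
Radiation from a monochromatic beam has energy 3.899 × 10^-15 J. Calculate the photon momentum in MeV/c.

0.0243 MeV/c

Since p = E/c for a photon, p = 1.301 × 10^-23 kg·m/s.
Converting to MeV/c: p = 0.02434 MeV/c ≈ 0.0243 MeV/c.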